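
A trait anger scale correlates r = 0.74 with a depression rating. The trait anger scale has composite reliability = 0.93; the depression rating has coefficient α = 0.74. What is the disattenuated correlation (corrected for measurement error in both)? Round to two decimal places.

0.89

r_true = r_obs / √(r_xx · r_yy) = 0.74 / √(0.93 × 0.74) = 0.74 / √0.6882 = 0.74 / 0.8296 ≈ 0.89.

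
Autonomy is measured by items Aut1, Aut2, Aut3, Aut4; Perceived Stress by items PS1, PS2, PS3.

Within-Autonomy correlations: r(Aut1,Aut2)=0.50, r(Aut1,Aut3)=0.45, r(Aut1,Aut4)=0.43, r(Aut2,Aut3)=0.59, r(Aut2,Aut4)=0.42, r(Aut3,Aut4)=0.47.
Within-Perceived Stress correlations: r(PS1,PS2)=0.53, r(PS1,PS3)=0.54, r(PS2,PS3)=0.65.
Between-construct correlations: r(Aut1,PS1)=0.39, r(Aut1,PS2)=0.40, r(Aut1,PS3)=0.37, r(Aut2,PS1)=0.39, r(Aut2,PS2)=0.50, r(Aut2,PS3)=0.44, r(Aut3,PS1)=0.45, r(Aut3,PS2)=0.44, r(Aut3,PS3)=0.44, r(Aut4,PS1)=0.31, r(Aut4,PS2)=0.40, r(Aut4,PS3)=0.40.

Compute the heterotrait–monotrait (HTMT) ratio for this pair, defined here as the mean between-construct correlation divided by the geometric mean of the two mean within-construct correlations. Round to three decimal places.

Mean between = 4.93/12 = 0.4108.
Mean within-Aut = 2.86/6 = 0.4767; mean within-PS = 1.72/3 = 0.5733.
Geometric mean = √(0.4767 × 0.5733) = 0.5228.
HTMT = 0.4108 / 0.5228 = 0.786.

0.786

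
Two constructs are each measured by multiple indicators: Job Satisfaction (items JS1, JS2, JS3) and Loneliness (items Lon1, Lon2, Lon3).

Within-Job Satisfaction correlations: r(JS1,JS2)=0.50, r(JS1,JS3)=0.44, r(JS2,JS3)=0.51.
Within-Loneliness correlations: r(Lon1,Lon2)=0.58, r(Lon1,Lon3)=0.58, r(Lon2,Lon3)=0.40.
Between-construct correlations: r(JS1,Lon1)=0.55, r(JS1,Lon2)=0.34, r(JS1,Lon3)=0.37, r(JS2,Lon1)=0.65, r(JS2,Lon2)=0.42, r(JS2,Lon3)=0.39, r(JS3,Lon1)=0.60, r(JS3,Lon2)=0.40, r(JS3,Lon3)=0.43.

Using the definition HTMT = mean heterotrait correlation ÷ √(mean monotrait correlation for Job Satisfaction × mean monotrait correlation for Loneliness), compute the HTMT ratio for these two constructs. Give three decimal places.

0.920

Between-construct mean = 4.15/9 = 0.4611.
Mean within-JS = 1.45/3 = 0.4833; mean within-Lon = 1.56/3 = 0.5200.
Geometric mean = √(0.4833 × 0.5200) = 0.5013.
HTMT = 0.4611 / 0.5013 = 0.920.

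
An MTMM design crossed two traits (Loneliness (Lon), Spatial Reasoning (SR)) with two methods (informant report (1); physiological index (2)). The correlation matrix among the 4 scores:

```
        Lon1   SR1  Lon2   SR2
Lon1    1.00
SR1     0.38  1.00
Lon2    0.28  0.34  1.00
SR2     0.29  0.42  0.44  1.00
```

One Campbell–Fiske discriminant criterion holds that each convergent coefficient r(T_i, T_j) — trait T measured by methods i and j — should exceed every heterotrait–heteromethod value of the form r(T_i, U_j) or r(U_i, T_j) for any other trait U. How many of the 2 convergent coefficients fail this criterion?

Checking each validity diagonal entry against its comparison values:
Lon (methods 1·2): 0.28 vs {0.29, 0.34} → fail.
SR (methods 1·2): 0.42 vs {0.34, 0.29} → pass.
1 of 2 fail.

1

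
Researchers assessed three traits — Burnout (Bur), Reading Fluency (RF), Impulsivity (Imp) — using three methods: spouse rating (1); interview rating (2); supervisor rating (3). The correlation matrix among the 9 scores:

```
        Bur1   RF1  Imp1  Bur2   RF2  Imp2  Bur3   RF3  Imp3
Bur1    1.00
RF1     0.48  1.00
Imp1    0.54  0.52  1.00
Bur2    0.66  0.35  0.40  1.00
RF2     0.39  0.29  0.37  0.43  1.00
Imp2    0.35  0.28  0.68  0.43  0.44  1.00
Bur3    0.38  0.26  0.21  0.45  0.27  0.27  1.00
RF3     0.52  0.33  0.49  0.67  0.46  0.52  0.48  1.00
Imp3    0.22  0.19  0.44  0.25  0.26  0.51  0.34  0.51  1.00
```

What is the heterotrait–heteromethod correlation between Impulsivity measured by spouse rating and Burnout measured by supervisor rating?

Different traits and methods: r(Imp1, Bur3) = 0.21.

0.21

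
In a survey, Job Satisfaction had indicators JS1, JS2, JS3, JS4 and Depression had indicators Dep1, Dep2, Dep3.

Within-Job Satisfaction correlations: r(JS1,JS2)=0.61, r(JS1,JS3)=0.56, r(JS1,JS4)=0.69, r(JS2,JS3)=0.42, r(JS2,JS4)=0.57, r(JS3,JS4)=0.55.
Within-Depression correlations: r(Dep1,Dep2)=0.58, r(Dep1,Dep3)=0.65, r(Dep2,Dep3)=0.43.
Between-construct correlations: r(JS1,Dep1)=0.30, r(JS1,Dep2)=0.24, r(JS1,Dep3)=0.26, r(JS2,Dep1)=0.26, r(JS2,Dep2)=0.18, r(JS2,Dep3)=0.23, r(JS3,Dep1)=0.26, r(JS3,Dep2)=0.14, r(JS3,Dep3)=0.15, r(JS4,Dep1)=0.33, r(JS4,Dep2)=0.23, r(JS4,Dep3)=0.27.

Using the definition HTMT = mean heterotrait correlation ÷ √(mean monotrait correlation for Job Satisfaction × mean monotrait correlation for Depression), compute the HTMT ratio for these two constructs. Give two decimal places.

0.42

Between-construct mean = 2.85/12 = 0.2375.
Mean within-JS = 3.40/6 = 0.5667; mean within-Dep = 1.66/3 = 0.5533.
Geometric mean = √(0.5667 × 0.5533) = 0.5600.
HTMT = 0.2375 / 0.5600 = 0.42.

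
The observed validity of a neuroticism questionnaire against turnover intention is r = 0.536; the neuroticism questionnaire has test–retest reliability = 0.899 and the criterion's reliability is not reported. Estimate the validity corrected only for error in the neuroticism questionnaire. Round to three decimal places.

Single correction: r_c = r_obs / √r_xx = 0.536 / √0.899 = 0.536 / 0.9482 ≈ 0.565.

0.565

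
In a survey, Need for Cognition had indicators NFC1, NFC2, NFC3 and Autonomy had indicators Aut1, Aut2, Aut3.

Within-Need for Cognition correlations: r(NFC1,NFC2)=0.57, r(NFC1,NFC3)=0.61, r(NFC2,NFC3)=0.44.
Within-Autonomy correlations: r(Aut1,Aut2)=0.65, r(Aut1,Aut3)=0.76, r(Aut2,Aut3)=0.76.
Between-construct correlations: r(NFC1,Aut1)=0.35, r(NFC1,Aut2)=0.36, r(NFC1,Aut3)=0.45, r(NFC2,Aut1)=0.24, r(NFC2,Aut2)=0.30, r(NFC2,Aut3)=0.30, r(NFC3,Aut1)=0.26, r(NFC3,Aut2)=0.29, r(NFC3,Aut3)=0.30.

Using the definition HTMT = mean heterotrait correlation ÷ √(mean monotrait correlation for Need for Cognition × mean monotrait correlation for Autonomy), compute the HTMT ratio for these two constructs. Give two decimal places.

Mean between = 2.85/9 = 0.3167.
Mean within-NFC = 1.62/3 = 0.5400; mean within-Aut = 2.17/3 = 0.7233.
Geometric mean = √(0.5400 × 0.7233) = 0.6250.
HTMT = 0.3167 / 0.6250 = 0.51.

0.51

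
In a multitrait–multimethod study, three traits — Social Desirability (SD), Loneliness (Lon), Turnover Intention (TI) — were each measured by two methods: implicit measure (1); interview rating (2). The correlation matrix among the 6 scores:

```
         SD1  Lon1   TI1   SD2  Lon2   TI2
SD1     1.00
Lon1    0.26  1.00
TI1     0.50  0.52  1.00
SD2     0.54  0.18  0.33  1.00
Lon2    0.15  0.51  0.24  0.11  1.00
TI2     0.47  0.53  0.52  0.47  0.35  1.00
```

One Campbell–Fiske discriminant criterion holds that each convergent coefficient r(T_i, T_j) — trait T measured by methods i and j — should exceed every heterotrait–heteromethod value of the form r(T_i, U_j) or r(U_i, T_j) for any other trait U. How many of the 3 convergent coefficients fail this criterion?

Convergent coefficients and their comparison sets:
SD (methods 1·2): 0.54 vs {0.15, 0.18, 0.47, 0.33} → pass.
Lon (methods 1·2): 0.51 vs {0.18, 0.15, 0.53, 0.24} → fail.
TI (methods 1·2): 0.52 vs {0.33, 0.47, 0.24, 0.53} → fail.
2 of 3 fail.

2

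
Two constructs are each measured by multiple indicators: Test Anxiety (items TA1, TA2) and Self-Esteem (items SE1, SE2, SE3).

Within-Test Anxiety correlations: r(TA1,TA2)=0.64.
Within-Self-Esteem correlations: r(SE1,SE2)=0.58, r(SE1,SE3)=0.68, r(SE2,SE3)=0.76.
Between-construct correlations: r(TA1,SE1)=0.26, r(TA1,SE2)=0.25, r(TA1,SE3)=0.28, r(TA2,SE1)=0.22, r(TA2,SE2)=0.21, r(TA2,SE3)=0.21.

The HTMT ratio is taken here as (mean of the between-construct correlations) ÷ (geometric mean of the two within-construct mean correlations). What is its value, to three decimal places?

0.363

Mean between = 1.43/6 = 0.2383.
Mean within-TA = 0.64/1 = 0.6400; mean within-SE = 2.02/3 = 0.6733.
Geometric mean = √(0.6400 × 0.6733) = 0.6564.
HTMT = 0.2383 / 0.6564 = 0.363.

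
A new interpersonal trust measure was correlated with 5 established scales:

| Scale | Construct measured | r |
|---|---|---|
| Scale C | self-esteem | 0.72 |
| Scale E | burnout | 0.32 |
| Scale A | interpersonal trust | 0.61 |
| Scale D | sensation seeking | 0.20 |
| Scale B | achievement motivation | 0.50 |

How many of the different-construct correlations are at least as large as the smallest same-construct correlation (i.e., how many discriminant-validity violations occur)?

1

Convergent (same construct = interpersonal trust): Scale A.
Smallest convergent = 0.61. Discriminant values: 0.72, 0.32, 0.20, 0.50; count ≥ 0.61 → 1.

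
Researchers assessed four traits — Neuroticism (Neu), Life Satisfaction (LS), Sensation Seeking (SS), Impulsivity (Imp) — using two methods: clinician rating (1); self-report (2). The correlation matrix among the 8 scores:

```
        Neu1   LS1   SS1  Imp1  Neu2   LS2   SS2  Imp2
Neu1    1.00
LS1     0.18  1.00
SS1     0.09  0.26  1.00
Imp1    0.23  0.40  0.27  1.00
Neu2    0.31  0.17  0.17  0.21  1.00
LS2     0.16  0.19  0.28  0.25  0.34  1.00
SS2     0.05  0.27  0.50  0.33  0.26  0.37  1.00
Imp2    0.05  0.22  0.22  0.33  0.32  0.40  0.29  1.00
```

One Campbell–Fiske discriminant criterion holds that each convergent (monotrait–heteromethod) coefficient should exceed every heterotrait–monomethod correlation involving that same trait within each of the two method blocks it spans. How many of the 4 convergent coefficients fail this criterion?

3

Each convergent coefficient versus the relevant comparison correlations:
Neu (methods 1·2): 0.31 vs {0.18, 0.34, 0.09, 0.26, 0.23, 0.32} → fail.
LS (methods 1·2): 0.19 vs {0.18, 0.34, 0.26, 0.37, 0.40, 0.40} → fail.
SS (methods 1·2): 0.50 vs {0.09, 0.26, 0.26, 0.37, 0.27, 0.29} → pass.
Imp (methods 1·2): 0.33 vs {0.23, 0.32, 0.40, 0.40, 0.27, 0.29} → fail.
3 of 4 fail.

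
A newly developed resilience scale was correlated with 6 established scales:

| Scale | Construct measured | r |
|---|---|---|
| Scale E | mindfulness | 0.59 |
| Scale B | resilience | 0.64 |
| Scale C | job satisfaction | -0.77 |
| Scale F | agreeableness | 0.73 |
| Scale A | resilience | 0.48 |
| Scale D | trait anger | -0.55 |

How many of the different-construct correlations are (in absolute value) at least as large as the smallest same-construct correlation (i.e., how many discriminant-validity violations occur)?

Convergent (same construct = resilience): Scale B, Scale A.
Smallest convergent = 0.48. Discriminant |r|: 0.59, 0.77, 0.73, 0.55; count ≥ 0.48 → 4.

4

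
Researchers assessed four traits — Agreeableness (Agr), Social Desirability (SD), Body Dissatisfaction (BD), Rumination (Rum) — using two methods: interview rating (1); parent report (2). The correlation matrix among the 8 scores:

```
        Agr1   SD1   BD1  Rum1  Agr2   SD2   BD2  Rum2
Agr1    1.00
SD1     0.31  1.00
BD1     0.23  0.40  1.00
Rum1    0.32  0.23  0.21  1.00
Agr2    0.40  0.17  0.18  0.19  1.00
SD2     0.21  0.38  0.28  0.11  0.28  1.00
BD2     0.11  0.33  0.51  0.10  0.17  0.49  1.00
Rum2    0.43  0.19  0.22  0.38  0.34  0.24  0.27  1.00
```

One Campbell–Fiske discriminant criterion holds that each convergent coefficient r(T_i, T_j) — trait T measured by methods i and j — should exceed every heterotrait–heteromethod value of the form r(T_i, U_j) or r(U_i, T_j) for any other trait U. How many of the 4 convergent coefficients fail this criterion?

2

Convergent coefficients and their comparison sets:
Agr (methods 1·2): 0.40 vs {0.21, 0.17, 0.11, 0.18, 0.43, 0.19} → fail.
SD (methods 1·2): 0.38 vs {0.17, 0.21, 0.33, 0.28, 0.19, 0.11} → pass.
BD (methods 1·2): 0.51 vs {0.18, 0.11, 0.28, 0.33, 0.22, 0.10} → pass.
Rum (methods 1·2): 0.38 vs {0.19, 0.43, 0.11, 0.19, 0.10, 0.22} → fail.
2 of 4 fail.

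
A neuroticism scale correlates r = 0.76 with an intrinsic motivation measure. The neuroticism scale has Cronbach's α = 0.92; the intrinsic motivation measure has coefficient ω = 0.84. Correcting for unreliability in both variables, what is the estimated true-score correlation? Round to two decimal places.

r_true = r_obs / √(r_xx · r_yy) = 0.76 / √(0.92 × 0.84) = 0.76 / √0.7728 = 0.76 / 0.8791 ≈ 0.86.

0.86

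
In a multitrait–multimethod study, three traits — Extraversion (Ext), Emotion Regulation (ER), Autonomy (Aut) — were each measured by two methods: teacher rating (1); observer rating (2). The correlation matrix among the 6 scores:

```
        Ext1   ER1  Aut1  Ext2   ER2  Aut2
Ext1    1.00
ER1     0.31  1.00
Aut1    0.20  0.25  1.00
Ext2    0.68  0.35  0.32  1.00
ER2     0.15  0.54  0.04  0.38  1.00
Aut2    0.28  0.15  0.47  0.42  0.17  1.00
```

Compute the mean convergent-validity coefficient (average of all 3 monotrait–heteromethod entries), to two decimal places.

0.56

Convergent values: 0.68, 0.54, 0.47; mean = 1.69/3 = 0.56.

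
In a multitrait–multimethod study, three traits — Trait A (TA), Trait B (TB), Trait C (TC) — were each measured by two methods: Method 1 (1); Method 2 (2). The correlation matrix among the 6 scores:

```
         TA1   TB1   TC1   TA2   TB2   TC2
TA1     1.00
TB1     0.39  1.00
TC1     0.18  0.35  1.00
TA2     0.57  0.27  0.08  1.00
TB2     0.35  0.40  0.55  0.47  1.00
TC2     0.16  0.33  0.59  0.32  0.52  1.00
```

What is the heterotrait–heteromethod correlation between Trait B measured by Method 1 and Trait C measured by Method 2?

0.33

Different traits and methods: r(TB1, TC2) = 0.33.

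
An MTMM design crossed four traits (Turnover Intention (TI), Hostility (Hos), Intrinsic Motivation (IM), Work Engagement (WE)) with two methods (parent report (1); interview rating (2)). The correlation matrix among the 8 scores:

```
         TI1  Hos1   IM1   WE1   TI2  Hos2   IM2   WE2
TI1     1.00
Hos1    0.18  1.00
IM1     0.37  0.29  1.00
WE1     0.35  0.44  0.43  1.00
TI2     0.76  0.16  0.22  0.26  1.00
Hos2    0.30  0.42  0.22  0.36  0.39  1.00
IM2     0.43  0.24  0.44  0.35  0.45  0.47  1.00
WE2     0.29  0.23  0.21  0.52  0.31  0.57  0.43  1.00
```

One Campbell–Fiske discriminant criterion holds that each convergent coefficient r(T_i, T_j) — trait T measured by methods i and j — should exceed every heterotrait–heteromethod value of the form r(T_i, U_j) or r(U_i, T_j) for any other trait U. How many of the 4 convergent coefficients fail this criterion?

Checking each validity diagonal entry against its comparison values:
TI (methods 1·2): 0.76 vs {0.30, 0.16, 0.43, 0.22, 0.29, 0.26} → pass.
Hos (methods 1·2): 0.42 vs {0.16, 0.30, 0.24, 0.22, 0.23, 0.36} → pass.
IM (methods 1·2): 0.44 vs {0.22, 0.43, 0.22, 0.24, 0.21, 0.35} → pass.
WE (methods 1·2): 0.52 vs {0.26, 0.29, 0.36, 0.23, 0.35, 0.21} → pass.
0 of 4 fail.

0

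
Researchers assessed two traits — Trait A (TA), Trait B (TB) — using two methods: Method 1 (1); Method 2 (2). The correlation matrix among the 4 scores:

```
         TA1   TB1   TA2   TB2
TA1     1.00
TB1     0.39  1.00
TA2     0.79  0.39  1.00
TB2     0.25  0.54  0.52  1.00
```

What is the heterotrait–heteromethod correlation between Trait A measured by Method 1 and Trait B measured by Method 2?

Different traits and methods: r(TA1, TB2) = 0.25.

0.25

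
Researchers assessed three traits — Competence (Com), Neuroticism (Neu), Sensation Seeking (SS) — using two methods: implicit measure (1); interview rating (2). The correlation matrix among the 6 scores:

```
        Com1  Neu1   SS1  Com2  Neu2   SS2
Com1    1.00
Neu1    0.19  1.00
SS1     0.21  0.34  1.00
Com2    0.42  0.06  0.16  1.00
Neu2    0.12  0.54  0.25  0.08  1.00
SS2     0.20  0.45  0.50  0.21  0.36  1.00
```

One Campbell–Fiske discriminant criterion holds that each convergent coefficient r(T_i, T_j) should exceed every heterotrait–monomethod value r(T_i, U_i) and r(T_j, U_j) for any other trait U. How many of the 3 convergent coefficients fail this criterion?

0

Convergent coefficients and their comparison sets:
Com (methods 1·2): 0.42 vs {0.19, 0.08, 0.21, 0.21} → pass.
Neu (methods 1·2): 0.54 vs {0.19, 0.08, 0.34, 0.36} → pass.
SS (methods 1·2): 0.50 vs {0.21, 0.21, 0.34, 0.36} → pass.
0 of 3 fail.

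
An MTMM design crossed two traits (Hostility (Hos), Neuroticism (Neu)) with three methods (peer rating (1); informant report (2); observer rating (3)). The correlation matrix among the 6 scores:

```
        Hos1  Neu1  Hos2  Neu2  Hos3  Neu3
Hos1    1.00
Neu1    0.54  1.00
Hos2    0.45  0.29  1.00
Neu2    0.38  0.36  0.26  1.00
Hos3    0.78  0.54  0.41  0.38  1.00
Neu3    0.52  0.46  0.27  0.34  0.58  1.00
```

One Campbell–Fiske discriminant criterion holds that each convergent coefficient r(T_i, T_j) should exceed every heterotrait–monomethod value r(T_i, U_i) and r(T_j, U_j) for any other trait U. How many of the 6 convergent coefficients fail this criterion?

5

Each convergent coefficient versus the relevant comparison correlations:
Hos (methods 1·2): 0.45 vs {0.54, 0.26} → fail.
Hos (methods 1·3): 0.78 vs {0.54, 0.58} → pass.
Hos (methods 2·3): 0.41 vs {0.26, 0.58} → fail.
Neu (methods 1·2): 0.36 vs {0.54, 0.26} → fail.
Neu (methods 1·3): 0.46 vs {0.54, 0.58} → fail.
Neu (methods 2·3): 0.34 vs {0.26, 0.58} → fail.
5 of 6 fail.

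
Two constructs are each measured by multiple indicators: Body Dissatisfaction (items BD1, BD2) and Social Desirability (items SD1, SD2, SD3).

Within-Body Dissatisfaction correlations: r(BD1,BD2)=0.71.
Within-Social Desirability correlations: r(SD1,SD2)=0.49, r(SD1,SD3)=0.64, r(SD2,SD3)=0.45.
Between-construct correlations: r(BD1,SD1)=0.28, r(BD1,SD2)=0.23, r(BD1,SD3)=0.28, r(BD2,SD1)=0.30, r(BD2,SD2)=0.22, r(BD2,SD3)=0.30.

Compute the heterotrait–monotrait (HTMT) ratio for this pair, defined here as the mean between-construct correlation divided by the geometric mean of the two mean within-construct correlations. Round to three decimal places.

0.439

Between-construct mean = 1.61/6 = 0.2683.
Mean within-BD = 0.71/1 = 0.7100; mean within-SD = 1.58/3 = 0.5267.
Geometric mean = √(0.7100 × 0.5267) = 0.6115.
HTMT = 0.2683 / 0.6115 = 0.439.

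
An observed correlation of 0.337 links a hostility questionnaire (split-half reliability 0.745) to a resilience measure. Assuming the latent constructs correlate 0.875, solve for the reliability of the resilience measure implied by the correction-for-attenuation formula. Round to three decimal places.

r_true = r_obs / √(r_xx · r_yy) ⇒ 0.875 = 0.337 / √(0.745 · r_yy).
√(0.745 · r_yy) = 0.337 / 0.875 = 0.3851; 0.745 · r_yy = 0.1483; r_yy = 0.1483 / 0.745 ≈ 0.199.

0.199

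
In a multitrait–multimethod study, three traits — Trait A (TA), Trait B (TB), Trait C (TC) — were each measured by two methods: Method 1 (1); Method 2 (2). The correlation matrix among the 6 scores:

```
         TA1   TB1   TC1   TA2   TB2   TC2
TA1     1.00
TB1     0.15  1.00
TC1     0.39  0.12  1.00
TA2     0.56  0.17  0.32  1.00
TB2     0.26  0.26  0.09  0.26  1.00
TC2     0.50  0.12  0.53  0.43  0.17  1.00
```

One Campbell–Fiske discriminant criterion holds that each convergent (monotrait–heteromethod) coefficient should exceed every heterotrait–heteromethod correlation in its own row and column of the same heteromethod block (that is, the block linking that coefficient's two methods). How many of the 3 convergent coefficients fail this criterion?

Convergent coefficients and their comparison sets:
TA (methods 1·2): 0.56 vs {0.26, 0.17, 0.50, 0.32} → pass.
TB (methods 1·2): 0.26 vs {0.17, 0.26, 0.12, 0.09} → fail.
TC (methods 1·2): 0.53 vs {0.32, 0.50, 0.09, 0.12} → pass.
1 of 3 fail.

1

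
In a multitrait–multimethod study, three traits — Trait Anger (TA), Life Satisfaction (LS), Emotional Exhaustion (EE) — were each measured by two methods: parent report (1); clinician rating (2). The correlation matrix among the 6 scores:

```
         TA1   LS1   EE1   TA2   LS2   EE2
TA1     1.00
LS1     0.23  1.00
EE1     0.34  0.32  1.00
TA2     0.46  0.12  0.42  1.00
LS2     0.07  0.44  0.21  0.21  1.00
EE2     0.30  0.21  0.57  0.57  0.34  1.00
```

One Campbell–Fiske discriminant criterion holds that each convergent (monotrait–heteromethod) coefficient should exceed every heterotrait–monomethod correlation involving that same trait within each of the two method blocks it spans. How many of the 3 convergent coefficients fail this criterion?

2

Convergent coefficients and their comparison sets:
TA (methods 1·2): 0.46 vs {0.23, 0.21, 0.34, 0.57} → fail.
LS (methods 1·2): 0.44 vs {0.23, 0.21, 0.32, 0.34} → pass.
EE (methods 1·2): 0.57 vs {0.34, 0.57, 0.32, 0.34} → fail.
2 of 3 fail.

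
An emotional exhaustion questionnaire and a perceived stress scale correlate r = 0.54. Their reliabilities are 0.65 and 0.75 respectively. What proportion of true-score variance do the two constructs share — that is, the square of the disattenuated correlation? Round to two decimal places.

0.60

Disattenuated r = 0.54 / √(0.65 × 0.75) = 0.54 / 0.6982 = 0.7734.
Shared true-score variance = 0.7734² = 0.5981 ≈ 0.60.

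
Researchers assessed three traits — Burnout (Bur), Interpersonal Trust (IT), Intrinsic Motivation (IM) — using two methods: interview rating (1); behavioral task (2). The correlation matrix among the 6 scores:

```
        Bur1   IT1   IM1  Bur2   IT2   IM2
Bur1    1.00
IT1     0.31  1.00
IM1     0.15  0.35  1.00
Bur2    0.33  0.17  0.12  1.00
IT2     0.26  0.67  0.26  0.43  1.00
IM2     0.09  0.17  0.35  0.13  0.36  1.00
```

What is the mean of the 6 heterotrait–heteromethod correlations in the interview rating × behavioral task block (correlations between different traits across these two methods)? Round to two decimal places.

0.18

HTHM values (method 1 × method 2): 0.26, 0.09, 0.17, 0.17, 0.12, 0.26; mean = 1.07/6 = 0.18.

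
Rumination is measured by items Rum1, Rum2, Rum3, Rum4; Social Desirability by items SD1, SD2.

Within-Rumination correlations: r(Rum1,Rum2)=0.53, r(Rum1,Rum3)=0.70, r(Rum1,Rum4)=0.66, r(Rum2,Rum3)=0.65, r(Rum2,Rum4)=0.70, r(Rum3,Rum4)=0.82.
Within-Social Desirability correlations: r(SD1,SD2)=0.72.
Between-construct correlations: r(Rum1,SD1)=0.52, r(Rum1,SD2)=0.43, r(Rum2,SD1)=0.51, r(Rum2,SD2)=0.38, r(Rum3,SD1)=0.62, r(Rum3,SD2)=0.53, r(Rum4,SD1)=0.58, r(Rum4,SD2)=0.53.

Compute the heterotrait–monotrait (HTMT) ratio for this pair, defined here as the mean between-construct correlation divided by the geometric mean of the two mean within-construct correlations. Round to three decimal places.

0.734

Mean heterotrait r = 4.10/8 = 0.5125.
Mean within-Rum = 4.06/6 = 0.6767; mean within-SD = 0.72/1 = 0.7200.
Geometric mean = √(0.6767 × 0.7200) = 0.6980.
HTMT = 0.5125 / 0.6980 = 0.734.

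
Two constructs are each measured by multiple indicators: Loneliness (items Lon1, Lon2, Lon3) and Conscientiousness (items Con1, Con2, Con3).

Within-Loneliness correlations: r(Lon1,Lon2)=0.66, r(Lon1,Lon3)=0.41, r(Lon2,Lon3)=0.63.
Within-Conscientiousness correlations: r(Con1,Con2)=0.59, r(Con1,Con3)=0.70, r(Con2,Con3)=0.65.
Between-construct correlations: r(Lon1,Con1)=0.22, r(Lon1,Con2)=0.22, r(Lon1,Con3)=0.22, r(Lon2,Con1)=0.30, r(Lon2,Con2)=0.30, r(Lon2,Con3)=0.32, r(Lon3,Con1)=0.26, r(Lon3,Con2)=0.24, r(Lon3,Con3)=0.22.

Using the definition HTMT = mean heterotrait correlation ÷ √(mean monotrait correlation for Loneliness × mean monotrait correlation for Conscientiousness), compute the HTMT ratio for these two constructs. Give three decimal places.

Between-construct mean = 2.30/9 = 0.2556.
Mean within-Lon = 1.70/3 = 0.5667; mean within-Con = 1.94/3 = 0.6467.
Geometric mean = √(0.5667 × 0.6467) = 0.6054.
HTMT = 0.2556 / 0.6054 = 0.422.

0.422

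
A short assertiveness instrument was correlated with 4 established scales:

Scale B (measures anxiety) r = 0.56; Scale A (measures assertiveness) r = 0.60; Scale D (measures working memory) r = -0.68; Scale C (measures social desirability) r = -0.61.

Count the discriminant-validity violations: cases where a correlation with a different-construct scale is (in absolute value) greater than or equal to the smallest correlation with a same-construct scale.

Convergent (same construct = assertiveness): Scale A.
Smallest convergent = 0.60. Discriminant |r|: 0.56, 0.68, 0.61; count ≥ 0.60 → 2.

2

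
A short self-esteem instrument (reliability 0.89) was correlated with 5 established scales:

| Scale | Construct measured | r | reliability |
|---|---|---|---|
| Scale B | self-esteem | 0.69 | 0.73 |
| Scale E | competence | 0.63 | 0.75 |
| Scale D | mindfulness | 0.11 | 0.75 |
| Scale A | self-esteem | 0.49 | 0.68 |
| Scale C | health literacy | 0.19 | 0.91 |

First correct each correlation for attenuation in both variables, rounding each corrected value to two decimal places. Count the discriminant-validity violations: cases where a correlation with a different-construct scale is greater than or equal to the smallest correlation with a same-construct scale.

Disattenuated r (r / √(r_scale · r_new)):
  Scale B (conv): 0.69 / √(0.73·0.89) = 0.86
  Scale E (disc): 0.63 / √(0.75·0.89) = 0.77
  Scale D (disc): 0.11 / √(0.75·0.89) = 0.13
  Scale A (conv): 0.49 / √(0.68·0.89) = 0.63
  Scale C (disc): 0.19 / √(0.91·0.89) = 0.21
Smallest convergent = 0.63. Discriminant values: 0.77, 0.13, 0.21; count ≥ 0.63 → 1.

1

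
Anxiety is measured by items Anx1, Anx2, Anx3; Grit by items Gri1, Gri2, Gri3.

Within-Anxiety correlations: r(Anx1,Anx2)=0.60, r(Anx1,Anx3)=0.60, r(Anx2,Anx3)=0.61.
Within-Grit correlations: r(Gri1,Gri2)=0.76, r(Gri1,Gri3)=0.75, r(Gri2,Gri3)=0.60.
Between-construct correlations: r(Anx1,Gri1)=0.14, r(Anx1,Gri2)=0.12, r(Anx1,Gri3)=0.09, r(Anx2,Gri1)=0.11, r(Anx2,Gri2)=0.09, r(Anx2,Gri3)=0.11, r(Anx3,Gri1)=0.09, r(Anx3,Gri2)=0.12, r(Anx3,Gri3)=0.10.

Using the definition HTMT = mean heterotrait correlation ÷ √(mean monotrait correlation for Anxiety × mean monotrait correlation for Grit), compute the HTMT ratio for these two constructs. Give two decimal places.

0.17

Mean between = 0.97/9 = 0.1078.
Mean within-Anx = 1.81/3 = 0.6033; mean within-Gri = 2.11/3 = 0.7033.
Geometric mean = √(0.6033 × 0.7033) = 0.6514.
HTMT = 0.1078 / 0.6514 = 0.17.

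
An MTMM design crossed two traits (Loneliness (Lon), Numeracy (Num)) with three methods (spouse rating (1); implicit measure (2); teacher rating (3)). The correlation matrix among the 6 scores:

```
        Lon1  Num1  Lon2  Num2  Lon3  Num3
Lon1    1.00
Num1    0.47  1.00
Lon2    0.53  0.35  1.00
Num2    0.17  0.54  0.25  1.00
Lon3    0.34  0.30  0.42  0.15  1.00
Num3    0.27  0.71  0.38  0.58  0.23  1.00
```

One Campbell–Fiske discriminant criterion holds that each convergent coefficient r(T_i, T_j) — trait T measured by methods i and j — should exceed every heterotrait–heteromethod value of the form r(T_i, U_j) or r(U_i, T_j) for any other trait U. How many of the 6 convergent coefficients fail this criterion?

0

Each convergent coefficient versus the relevant comparison correlations:
Lon (methods 1·2): 0.53 vs {0.17, 0.35} → pass.
Lon (methods 1·3): 0.34 vs {0.27, 0.30} → pass.
Lon (methods 2·3): 0.42 vs {0.38, 0.15} → pass.
Num (methods 1·2): 0.54 vs {0.35, 0.17} → pass.
Num (methods 1·3): 0.71 vs {0.30, 0.27} → pass.
Num (methods 2·3): 0.58 vs {0.15, 0.38} → pass.
0 of 6 fail.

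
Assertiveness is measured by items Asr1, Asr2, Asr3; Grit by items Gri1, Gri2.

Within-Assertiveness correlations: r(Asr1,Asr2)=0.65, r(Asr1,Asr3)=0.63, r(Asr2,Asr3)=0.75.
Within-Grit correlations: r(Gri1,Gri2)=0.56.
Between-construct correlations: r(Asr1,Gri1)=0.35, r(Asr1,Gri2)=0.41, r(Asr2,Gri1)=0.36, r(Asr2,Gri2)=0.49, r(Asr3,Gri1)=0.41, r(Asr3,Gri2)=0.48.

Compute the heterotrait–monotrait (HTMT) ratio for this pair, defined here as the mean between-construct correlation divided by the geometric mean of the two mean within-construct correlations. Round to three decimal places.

Mean heterotrait r = 2.50/6 = 0.4167.
Mean within-Asr = 2.03/3 = 0.6767; mean within-Gri = 0.56/1 = 0.5600.
Geometric mean = √(0.6767 × 0.5600) = 0.6156.
HTMT = 0.4167 / 0.6156 = 0.677.

0.677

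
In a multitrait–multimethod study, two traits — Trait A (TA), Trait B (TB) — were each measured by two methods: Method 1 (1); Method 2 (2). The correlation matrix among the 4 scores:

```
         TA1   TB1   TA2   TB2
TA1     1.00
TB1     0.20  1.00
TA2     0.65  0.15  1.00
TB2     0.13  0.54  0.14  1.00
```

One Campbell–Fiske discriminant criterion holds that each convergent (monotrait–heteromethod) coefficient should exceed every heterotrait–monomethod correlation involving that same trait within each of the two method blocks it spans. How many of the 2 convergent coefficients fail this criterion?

0

Checking each validity diagonal entry against its comparison values:
TA (methods 1·2): 0.65 vs {0.20, 0.14} → pass.
TB (methods 1·2): 0.54 vs {0.20, 0.14} → pass.
0 of 2 fail.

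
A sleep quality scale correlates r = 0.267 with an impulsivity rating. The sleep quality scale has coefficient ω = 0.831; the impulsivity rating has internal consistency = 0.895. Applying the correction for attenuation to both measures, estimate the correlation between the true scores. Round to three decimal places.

0.310

r_true = r_obs / √(r_xx · r_yy) = 0.267 / √(0.831 × 0.895) = 0.267 / √0.743745 = 0.267 / 0.8624 ≈ 0.310.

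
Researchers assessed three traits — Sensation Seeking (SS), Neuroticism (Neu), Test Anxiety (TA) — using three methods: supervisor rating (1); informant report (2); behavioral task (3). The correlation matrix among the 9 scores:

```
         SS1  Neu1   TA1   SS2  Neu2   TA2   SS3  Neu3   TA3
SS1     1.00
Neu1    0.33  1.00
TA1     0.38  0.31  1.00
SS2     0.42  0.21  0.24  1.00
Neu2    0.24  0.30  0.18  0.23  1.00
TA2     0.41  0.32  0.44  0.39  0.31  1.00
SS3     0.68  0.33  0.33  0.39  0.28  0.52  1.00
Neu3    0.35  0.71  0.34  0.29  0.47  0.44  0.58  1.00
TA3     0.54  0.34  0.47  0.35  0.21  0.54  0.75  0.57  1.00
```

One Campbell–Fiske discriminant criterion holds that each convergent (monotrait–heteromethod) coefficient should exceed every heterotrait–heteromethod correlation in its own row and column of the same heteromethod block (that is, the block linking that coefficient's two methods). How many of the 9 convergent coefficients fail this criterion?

Checking each validity diagonal entry against its comparison values:
SS (methods 1·2): 0.42 vs {0.24, 0.21, 0.41, 0.24} → pass.
SS (methods 1·3): 0.68 vs {0.35, 0.33, 0.54, 0.33} → pass.
SS (methods 2·3): 0.39 vs {0.29, 0.28, 0.35, 0.52} → fail.
Neu (methods 1·2): 0.30 vs {0.21, 0.24, 0.32, 0.18} → fail.
Neu (methods 1·3): 0.71 vs {0.33, 0.35, 0.34, 0.34} → pass.
Neu (methods 2·3): 0.47 vs {0.28, 0.29, 0.21, 0.44} → pass.
TA (methods 1·2): 0.44 vs {0.24, 0.41, 0.18, 0.32} → pass.
TA (methods 1·3): 0.47 vs {0.33, 0.54, 0.34, 0.34} → fail.
TA (methods 2·3): 0.54 vs {0.52, 0.35, 0.44, 0.21} → pass.
3 of 9 fail.

3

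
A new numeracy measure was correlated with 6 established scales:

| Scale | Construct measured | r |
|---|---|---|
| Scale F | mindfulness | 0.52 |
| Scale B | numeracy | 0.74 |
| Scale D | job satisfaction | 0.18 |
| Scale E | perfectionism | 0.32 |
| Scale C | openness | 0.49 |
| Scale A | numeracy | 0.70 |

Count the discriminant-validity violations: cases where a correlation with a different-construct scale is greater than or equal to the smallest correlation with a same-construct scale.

0

Convergent (same construct = numeracy): Scale B, Scale A.
Smallest convergent = 0.70. Discriminant values: 0.52, 0.18, 0.32, 0.49; count ≥ 0.70 → 0.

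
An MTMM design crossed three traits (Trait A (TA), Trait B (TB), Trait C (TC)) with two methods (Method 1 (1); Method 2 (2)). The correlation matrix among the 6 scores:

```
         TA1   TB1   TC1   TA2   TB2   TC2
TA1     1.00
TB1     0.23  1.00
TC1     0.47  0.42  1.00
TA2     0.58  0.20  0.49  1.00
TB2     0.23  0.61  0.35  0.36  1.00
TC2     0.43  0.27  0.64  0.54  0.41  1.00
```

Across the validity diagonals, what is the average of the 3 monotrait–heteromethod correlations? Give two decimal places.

0.61

Convergent values: 0.58, 0.61, 0.64; mean = 1.83/3 = 0.61.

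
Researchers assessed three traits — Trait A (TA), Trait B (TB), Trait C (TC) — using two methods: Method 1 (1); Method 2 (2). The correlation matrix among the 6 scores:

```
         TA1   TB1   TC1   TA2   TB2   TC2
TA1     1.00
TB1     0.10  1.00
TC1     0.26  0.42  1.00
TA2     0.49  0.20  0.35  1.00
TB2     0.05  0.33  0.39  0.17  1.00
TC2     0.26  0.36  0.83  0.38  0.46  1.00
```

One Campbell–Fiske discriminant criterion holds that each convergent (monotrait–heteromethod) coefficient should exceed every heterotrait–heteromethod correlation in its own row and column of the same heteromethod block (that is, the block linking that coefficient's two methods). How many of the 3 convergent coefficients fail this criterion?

Checking each validity diagonal entry against its comparison values:
TA (methods 1·2): 0.49 vs {0.05, 0.20, 0.26, 0.35} → pass.
TB (methods 1·2): 0.33 vs {0.20, 0.05, 0.36, 0.39} → fail.
TC (methods 1·2): 0.83 vs {0.35, 0.26, 0.39, 0.36} → pass.
1 of 3 fail.

1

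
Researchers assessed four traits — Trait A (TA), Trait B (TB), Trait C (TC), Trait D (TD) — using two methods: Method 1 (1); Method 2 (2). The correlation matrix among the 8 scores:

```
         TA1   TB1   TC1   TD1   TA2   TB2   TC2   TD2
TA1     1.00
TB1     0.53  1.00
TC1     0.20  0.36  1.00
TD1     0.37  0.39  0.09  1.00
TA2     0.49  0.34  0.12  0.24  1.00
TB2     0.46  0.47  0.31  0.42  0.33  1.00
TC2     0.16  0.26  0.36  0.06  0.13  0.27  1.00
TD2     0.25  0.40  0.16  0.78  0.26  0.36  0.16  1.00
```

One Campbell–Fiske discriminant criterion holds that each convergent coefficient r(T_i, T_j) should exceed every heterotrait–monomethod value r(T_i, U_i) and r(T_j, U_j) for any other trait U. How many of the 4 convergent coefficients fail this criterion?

Checking each validity diagonal entry against its comparison values:
TA (methods 1·2): 0.49 vs {0.53, 0.33, 0.20, 0.13, 0.37, 0.26} → fail.
TB (methods 1·2): 0.47 vs {0.53, 0.33, 0.36, 0.27, 0.39, 0.36} → fail.
TC (methods 1·2): 0.36 vs {0.20, 0.13, 0.36, 0.27, 0.09, 0.16} → fail.
TD (methods 1·2): 0.78 vs {0.37, 0.26, 0.39, 0.36, 0.09, 0.16} → pass.
3 of 4 fail.

3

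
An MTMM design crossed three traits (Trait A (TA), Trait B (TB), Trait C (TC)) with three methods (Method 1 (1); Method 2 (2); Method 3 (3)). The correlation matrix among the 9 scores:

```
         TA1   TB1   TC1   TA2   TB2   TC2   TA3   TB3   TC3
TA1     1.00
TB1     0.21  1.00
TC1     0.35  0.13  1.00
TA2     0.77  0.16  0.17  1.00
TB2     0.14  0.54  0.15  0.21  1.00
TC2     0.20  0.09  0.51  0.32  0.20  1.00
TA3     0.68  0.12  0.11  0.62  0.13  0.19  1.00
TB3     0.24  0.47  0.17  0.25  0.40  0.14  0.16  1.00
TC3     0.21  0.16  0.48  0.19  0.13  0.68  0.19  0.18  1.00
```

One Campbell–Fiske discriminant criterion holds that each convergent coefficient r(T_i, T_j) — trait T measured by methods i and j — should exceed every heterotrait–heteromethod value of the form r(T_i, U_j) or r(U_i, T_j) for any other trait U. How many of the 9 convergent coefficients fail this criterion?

Each convergent coefficient versus the relevant comparison correlations:
TA (methods 1·2): 0.77 vs {0.14, 0.16, 0.20, 0.17} → pass.
TA (methods 1·3): 0.68 vs {0.24, 0.12, 0.21, 0.11} → pass.
TA (methods 2·3): 0.62 vs {0.25, 0.13, 0.19, 0.19} → pass.
TB (methods 1·2): 0.54 vs {0.16, 0.14, 0.09, 0.15} → pass.
TB (methods 1·3): 0.47 vs {0.12, 0.24, 0.16, 0.17} → pass.
TB (methods 2·3): 0.40 vs {0.13, 0.25, 0.13, 0.14} → pass.
TC (methods 1·2): 0.51 vs {0.17, 0.20, 0.15, 0.09} → pass.
TC (methods 1·3): 0.48 vs {0.11, 0.21, 0.17, 0.16} → pass.
TC (methods 2·3): 0.68 vs {0.19, 0.19, 0.14, 0.13} → pass.
0 of 9 fail.

0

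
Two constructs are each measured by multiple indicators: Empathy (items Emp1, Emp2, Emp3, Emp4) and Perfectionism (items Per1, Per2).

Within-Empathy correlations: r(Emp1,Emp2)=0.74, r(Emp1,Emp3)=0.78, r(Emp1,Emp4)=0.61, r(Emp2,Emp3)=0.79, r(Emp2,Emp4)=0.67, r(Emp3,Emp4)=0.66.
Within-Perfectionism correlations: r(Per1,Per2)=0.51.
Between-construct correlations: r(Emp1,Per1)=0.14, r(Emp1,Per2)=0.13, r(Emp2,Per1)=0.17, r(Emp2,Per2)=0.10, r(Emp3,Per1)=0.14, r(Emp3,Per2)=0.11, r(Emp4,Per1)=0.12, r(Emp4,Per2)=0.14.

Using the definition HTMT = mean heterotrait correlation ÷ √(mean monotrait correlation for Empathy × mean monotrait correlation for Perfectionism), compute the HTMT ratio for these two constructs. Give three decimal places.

0.218

Mean heterotrait r = 1.05/8 = 0.1313.
Mean within-Emp = 4.25/6 = 0.7083; mean within-Per = 0.51/1 = 0.5100.
Geometric mean = √(0.7083 × 0.5100) = 0.6010.
HTMT = 0.1313 / 0.6010 = 0.218.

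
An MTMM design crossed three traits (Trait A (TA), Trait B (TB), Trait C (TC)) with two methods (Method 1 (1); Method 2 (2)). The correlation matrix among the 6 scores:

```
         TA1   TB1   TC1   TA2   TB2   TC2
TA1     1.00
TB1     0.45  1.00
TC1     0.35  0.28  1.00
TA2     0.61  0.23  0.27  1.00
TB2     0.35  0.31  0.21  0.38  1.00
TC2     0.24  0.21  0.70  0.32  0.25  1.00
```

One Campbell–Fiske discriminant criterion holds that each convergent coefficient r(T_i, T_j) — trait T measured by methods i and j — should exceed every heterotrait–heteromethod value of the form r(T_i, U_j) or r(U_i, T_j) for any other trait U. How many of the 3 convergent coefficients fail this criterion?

Each convergent coefficient versus the relevant comparison correlations:
TA (methods 1·2): 0.61 vs {0.35, 0.23, 0.24, 0.27} → pass.
TB (methods 1·2): 0.31 vs {0.23, 0.35, 0.21, 0.21} → fail.
TC (methods 1·2): 0.70 vs {0.27, 0.24, 0.21, 0.21} → pass.
1 of 3 fail.

1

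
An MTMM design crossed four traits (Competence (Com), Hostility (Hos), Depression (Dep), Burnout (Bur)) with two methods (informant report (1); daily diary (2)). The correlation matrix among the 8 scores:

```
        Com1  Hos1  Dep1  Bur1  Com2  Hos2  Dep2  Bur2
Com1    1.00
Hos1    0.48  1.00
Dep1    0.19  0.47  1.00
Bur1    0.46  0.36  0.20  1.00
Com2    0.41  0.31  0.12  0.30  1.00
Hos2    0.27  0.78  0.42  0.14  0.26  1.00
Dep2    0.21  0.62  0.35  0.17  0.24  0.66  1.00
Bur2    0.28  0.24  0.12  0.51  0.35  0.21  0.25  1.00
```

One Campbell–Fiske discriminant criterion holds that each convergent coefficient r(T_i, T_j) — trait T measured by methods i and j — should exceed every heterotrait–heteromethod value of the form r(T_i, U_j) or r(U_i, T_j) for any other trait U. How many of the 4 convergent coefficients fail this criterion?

Each convergent coefficient versus the relevant comparison correlations:
Com (methods 1·2): 0.41 vs {0.27, 0.31, 0.21, 0.12, 0.28, 0.30} → pass.
Hos (methods 1·2): 0.78 vs {0.31, 0.27, 0.62, 0.42, 0.24, 0.14} → pass.
Dep (methods 1·2): 0.35 vs {0.12, 0.21, 0.42, 0.62, 0.12, 0.17} → fail.
Bur (methods 1·2): 0.51 vs {0.30, 0.28, 0.14, 0.24, 0.17, 0.12} → pass.
1 of 4 fail.

1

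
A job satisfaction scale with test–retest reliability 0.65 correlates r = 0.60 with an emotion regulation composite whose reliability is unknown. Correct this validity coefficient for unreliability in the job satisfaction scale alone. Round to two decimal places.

0.74

Single correction: r_c = r_obs / √r_xx = 0.60 / √0.65 = 0.60 / 0.8062 ≈ 0.74.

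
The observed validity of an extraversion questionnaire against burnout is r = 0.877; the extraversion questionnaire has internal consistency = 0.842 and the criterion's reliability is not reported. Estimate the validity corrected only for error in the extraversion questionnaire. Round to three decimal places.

Single correction: r_c = r_obs / √r_xx = 0.877 / √0.842 = 0.877 / 0.9176 ≈ 0.956.

0.956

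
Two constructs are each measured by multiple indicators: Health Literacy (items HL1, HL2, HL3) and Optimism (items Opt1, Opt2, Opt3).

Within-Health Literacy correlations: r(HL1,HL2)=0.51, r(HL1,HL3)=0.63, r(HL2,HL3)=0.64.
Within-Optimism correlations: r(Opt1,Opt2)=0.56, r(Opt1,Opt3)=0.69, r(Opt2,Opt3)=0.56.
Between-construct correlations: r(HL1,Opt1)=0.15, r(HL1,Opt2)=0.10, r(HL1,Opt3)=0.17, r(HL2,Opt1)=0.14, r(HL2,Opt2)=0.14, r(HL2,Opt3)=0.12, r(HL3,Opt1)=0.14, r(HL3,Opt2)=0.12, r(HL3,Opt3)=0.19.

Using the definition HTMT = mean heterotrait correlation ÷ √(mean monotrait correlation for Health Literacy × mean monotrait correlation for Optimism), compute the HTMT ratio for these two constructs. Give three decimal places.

0.236

Between-construct mean = 1.27/9 = 0.1411.
Mean within-HL = 1.78/3 = 0.5933; mean within-Opt = 1.81/3 = 0.6033.
Geometric mean = √(0.5933 × 0.6033) = 0.5983.
HTMT = 0.1411 / 0.5983 = 0.236.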